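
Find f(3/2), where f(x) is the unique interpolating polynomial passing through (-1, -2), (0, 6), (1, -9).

-201/8

Using Newton's divided-difference form:
f[-1,0] = (6 - (-2)) / (0 - (-1)) = 8
f[0,1] = (-9 - 6) / (1 - 0) = -15
f[-1,0,1] = (-15 - 8) / (1 - (-1)) = -23/2
f(3/2) = -2 + 8·(5/2) + (-23/2)·(5/2)·(3/2) = -201/8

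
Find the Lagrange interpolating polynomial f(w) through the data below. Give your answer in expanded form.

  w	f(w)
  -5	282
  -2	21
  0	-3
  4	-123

Build the Lagrange basis polynomials:
L_0(w) = (w + 2)w(w - 4) / [-135] = -(1/135)w^3 + (2/135)w^2 + (8/135)w
L_1(w) = (w + 5)w(w - 4) / [36] = (1/36)w^3 + (1/36)w^2 - (5/9)w
L_2(w) = (w + 5)(w + 2)(w - 4) / [-40] = -(1/40)w^3 - (3/40)w^2 + (9/20)w + 1
L_3(w) = (w + 5)(w + 2)w / [216] = (1/216)w^3 + (7/216)w^2 + (5/108)w
f(w) = 282·L_0 + 21·L_1 + (-3)·L_2 + (-123)·L_3
  282·L_0(w) = -(94/45)w^3 + (188/45)w^2 + (752/45)w
  21·L_1(w) = (7/12)w^3 + (7/12)w^2 - (35/3)w
  (-3)·L_2(w) = (3/40)w^3 + (9/40)w^2 - (27/20)w - 3
  (-123)·L_3(w) = -(41/72)w^3 - (287/72)w^2 - (205/36)w
Adding term by term: -2w^3 + w^2 - 2w - 3

f(w) = -2w^3 + w^2 - 2w - 3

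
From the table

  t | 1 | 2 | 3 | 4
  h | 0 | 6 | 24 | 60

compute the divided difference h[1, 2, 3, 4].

1

h[1,2] = (6 - 0) / (2 - 1) = 6
h[2,3] = (24 - 6) / (3 - 2) = 18
h[3,4] = (60 - 24) / (4 - 3) = 36
h[1,2,3] = (18 - 6) / (3 - 1) = 6
h[2,3,4] = (36 - 18) / (4 - 2) = 9
h[1,2,3,4] = (9 - 6) / (4 - 1) = 1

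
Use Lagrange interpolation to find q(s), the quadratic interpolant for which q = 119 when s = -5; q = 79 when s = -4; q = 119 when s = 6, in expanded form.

Build the Lagrange basis polynomials:
L_0(s) = (s + 4)(s - 6) / [11] = (1/11)s^2 - (2/11)s - 24/11
L_1(s) = (s + 5)(s - 6) / [-10] = -(1/10)s^2 + (1/10)s + 3
L_2(s) = (s + 5)(s + 4) / [110] = (1/110)s^2 + (9/110)s + 2/11
q(s) = 119·L_0 + 79·L_1 + 119·L_2
  119·L_0(s) = (119/11)s^2 - (238/11)s - 2856/11
  79·L_1(s) = -(79/10)s^2 + (79/10)s + 237
  119·L_2(s) = (119/110)s^2 + (1071/110)s + 238/11
Adding term by term: 4s^2 - 4s - 1

q(s) = 4s^2 - 4s - 1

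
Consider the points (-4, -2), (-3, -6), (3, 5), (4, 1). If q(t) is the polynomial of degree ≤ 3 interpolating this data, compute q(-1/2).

-149/64

Using Newton's divided-difference form:
q[-4,-3] = (-6 - (-2)) / (-3 - (-4)) = -4
q[-3,3] = (5 - (-6)) / (3 - (-3)) = 11/6
q[3,4] = (1 - 5) / (4 - 3) = -4
q[-4,-3,3] = (11/6 - (-4)) / (3 - (-4)) = 5/6
q[-3,3,4] = (-4 - 11/6) / (4 - (-3)) = -5/6
q[-4,-3,3,4] = (-5/6 - 5/6) / (4 - (-4)) = -5/24
q(-1/2) = -2 + (-4)·(7/2) + (5/6)·(7/2)·(5/2) + (-5/24)·(7/2)·(5/2)·(-7/2) = -149/64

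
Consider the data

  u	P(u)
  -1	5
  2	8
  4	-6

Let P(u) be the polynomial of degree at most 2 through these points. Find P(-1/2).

15/2

Using Newton's divided-difference form:
P[-1,2] = (8 - 5) / (2 - (-1)) = 1
P[2,4] = (-6 - 8) / (4 - 2) = -7
P[-1,2,4] = (-7 - 1) / (4 - (-1)) = -8/5
P(-1/2) = 5 + 1·(1/2) + (-8/5)·(1/2)·(-5/2) = 15/2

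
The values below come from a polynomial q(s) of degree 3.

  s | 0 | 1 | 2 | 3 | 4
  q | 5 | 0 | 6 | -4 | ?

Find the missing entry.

The 4 known values determine q uniquely (degree ≤ 3).
Evaluate each Lagrange basis at s = 4:
L_0(4) = (3)·(2)·(1)/[(-1)·(-2)·(-3)] = -1
L_1(4) = (4)·(2)·(1)/[(1)·(-1)·(-2)] = 4
L_2(4) = (4)·(3)·(1)/[(2)·(1)·(-1)] = -6
L_3(4) = (4)·(3)·(2)/[(3)·(2)·(1)] = 4
Sum: 5·(-1) + 0 + 6·(-6) + (-4)·(4) = -57

-57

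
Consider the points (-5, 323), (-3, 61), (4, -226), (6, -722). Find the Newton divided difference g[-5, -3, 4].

g[-5,-3] = (61 - 323) / (-3 - (-5)) = -131
g[-3,4] = (-226 - 61) / (4 - (-3)) = -41
g[-5,-3,4] = (-41 - (-131)) / (4 - (-5)) = 10

10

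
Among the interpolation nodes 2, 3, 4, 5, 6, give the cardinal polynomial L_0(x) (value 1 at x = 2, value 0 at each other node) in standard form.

L_0(x) = (x - 3)(x - 4)(x - 5)(x - 6) / [(-1)·(-2)·(-3)·(-4)]
       = (x^4 - 18x^3 + 119x^2 - 342x + 360) / (24)

L_0(x) = (1/24)x^4 - (3/4)x^3 + (119/24)x^2 - (57/4)x + 15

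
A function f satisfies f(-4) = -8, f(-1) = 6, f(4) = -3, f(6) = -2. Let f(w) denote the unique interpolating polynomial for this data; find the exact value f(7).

L_0(7) = (8)·(3)·(1)/[(-3)·(-8)·(-10)] = -1/10
L_1(7) = (11)·(3)·(1)/[(3)·(-5)·(-7)] = 11/35
L_2(7) = (11)·(8)·(1)/[(8)·(5)·(-2)] = -11/10
L_3(7) = (11)·(8)·(3)/[(10)·(7)·(2)] = 66/35
Sum: (-8)·(-1/10) + 6·(11/35) + (-3)·(-11/10) + (-2)·(66/35) = 31/14

31/14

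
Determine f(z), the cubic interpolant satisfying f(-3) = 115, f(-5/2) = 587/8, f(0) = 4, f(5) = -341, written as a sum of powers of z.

f(z) = -3z^3 + 2z^2 - 4z + 4

Build the Lagrange basis polynomials:
L_0(z) = (z + 5/2)z(z - 5) / [-12] = -(1/12)z^3 + (5/24)z^2 + (25/24)z
L_1(z) = (z + 3)z(z - 5) / [75/8] = (8/75)z^3 - (16/75)z^2 - (8/5)z
L_2(z) = (z + 3)(z + 5/2)(z - 5) / [-75/2] = -(2/75)z^3 - (1/75)z^2 + (8/15)z + 1
L_3(z) = (z + 3)(z + 5/2)z / [300] = (1/300)z^3 + (11/600)z^2 + (1/40)z
f(z) = 115·L_0 + (587/8)·L_1 + 4·L_2 + (-341)·L_3
  115·L_0(z) = -(115/12)z^3 + (575/24)z^2 + (2875/24)z
  (587/8)·L_1(z) = (587/75)z^3 - (1174/75)z^2 - (587/5)z
  4·L_2(z) = -(8/75)z^3 - (4/75)z^2 + (32/15)z + 4
  (-341)·L_3(z) = -(341/300)z^3 - (3751/600)z^2 - (341/40)z
Adding term by term: -3z^3 + 2z^2 - 4z + 4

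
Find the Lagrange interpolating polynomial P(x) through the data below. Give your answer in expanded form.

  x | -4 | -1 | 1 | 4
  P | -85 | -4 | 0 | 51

P(x) = x^3 - x^2 + x - 1

L_0(x) = (x + 1)(x - 1)(x - 4) / [-120] = -(1/120)x^3 + (1/30)x^2 + (1/120)x - 1/30
L_1(x) = (x + 4)(x - 1)(x - 4) / [30] = (1/30)x^3 - (1/30)x^2 - (8/15)x + 8/15
L_2(x) = (x + 4)(x + 1)(x - 4) / [-30] = -(1/30)x^3 - (1/30)x^2 + (8/15)x + 8/15
L_3(x) = (x + 4)(x + 1)(x - 1) / [120] = (1/120)x^3 + (1/30)x^2 - (1/120)x - 1/30
P(x) = (-85)·L_0 + (-4)·L_1 + 0·L_2 + 51·L_3
  (-85)·L_0(x) = (17/24)x^3 - (17/6)x^2 - (17/24)x + 17/6
  (-4)·L_1(x) = -(2/15)x^3 + (2/15)x^2 + (32/15)x - 32/15
  0·L_2(x) = 0
  51·L_3(x) = (17/40)x^3 + (17/10)x^2 - (17/40)x - 17/10
Adding term by term: x^3 - x^2 + x - 1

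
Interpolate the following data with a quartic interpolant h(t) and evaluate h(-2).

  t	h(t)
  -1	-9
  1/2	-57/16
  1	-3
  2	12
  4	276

Evaluate each Lagrange basis at t = -2:
L_0(-2) = (-5/2)·(-3)·(-4)·(-6)/[(-3/2)·(-2)·(-3)·(-5)] = 4
L_1(-2) = (-1)·(-3)·(-4)·(-6)/[(3/2)·(-1/2)·(-3/2)·(-7/2)] = -128/7
L_2(-2) = (-1)·(-5/2)·(-4)·(-6)/[(2)·(1/2)·(-1)·(-3)] = 20
L_3(-2) = (-1)·(-5/2)·(-3)·(-6)/[(3)·(3/2)·(1)·(-2)] = -5
L_4(-2) = (-1)·(-5/2)·(-3)·(-4)/[(5)·(7/2)·(3)·(2)] = 2/7
Sum: (-9)·(4) + (-57/16)·(-128/7) + (-3)·(20) + 12·(-5) + 276·(2/7) = -12

-12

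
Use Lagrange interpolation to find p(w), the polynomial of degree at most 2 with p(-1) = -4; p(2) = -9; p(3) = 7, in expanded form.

Build the Lagrange basis polynomials:
L_0(w) = (w - 2)(w - 3) / [12] = (1/12)w^2 - (5/12)w + 1/2
L_1(w) = (w + 1)(w - 3) / [-3] = -(1/3)w^2 + (2/3)w + 1
L_2(w) = (w + 1)(w - 2) / [4] = (1/4)w^2 - (1/4)w - 1/2
p(w) = (-4)·L_0 + (-9)·L_1 + 7·L_2
  (-4)·L_0(w) = -(1/3)w^2 + (5/3)w - 2
  (-9)·L_1(w) = 3w^2 - 6w - 9
  7·L_2(w) = (7/4)w^2 - (7/4)w - 7/2
Adding term by term: (53/12)w^2 - (73/12)w - 29/2

p(w) = (53/12)w^2 - (73/12)w - 29/2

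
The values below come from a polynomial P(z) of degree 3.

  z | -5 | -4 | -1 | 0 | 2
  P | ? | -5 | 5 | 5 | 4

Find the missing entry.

-125/9

The 4 known values determine P uniquely (degree ≤ 3).
L_0(-5) = (-4)·(-5)·(-7)/[(-3)·(-4)·(-6)] = 35/18
L_1(-5) = (-1)·(-5)·(-7)/[(3)·(-1)·(-3)] = -35/9
L_2(-5) = (-1)·(-4)·(-7)/[(4)·(1)·(-2)] = 7/2
L_3(-5) = (-1)·(-4)·(-5)/[(6)·(3)·(2)] = -5/9
Sum: (-5)·(35/18) + 5·(-35/9) + 5·(7/2) + 4·(-5/9) = -125/9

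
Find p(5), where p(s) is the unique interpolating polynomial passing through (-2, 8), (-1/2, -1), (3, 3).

Evaluate each Lagrange basis at s = 5:
L_0(5) = (11/2)·(2)/[(-3/2)·(-5)] = 22/15
L_1(5) = (7)·(2)/[(3/2)·(-7/2)] = -8/3
L_2(5) = (7)·(11/2)/[(5)·(7/2)] = 11/5
Sum: 8·(22/15) + (-1)·(-8/3) + 3·(11/5) = 21

21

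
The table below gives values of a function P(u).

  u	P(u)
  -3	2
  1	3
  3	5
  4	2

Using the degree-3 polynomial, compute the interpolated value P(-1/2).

L_0(-1/2) = (-3/2)·(-7/2)·(-9/2)/[(-4)·(-6)·(-7)] = 9/64
L_1(-1/2) = (5/2)·(-7/2)·(-9/2)/[(4)·(-2)·(-3)] = 105/64
L_2(-1/2) = (5/2)·(-3/2)·(-9/2)/[(6)·(2)·(-1)] = -45/32
L_3(-1/2) = (5/2)·(-3/2)·(-7/2)/[(7)·(3)·(1)] = 5/8
Sum: 2·(9/64) + 3·(105/64) + 5·(-45/32) + 2·(5/8) = -37/64

-37/64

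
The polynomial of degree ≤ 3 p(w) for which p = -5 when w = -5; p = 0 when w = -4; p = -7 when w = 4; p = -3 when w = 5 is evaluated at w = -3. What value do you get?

91/45

Evaluate each Lagrange basis at w = -3:
L_0(-3) = (1)·(-7)·(-8)/[(-1)·(-9)·(-10)] = -28/45
L_1(-3) = (2)·(-7)·(-8)/[(1)·(-8)·(-9)] = 14/9
L_2(-3) = (2)·(1)·(-8)/[(9)·(8)·(-1)] = 2/9
L_3(-3) = (2)·(1)·(-7)/[(10)·(9)·(1)] = -7/45
Sum: (-5)·(-28/45) + 0 + (-7)·(2/9) + (-3)·(-7/45) = 91/45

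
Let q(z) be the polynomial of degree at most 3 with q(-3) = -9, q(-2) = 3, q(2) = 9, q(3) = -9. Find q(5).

Using Newton's divided-difference form:
q[-3,-2] = (3 - (-9)) / (-2 - (-3)) = 12
q[-2,2] = (9 - 3) / (2 - (-2)) = 3/2
q[2,3] = (-9 - 9) / (3 - 2) = -18
q[-3,-2,2] = (3/2 - 12) / (2 - (-3)) = -21/10
q[-2,2,3] = (-18 - 3/2) / (3 - (-2)) = -39/10
q[-3,-2,2,3] = (-39/10 - (-21/10)) / (3 - (-3)) = -3/10
q(5) = -9 + 12·(8) + (-21/10)·(8)·(7) + (-3/10)·(8)·(7)·(3) = -81

-81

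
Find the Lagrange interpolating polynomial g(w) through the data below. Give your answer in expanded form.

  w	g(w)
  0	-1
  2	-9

g(w) = -4w - 1

Build the Lagrange basis polynomials:
L_0(w) = (w - 2) / [-2] = -(1/2)w + 1
L_1(w) = w / [2] = (1/2)w
g(w) = (-1)·L_0 + (-9)·L_1
  (-1)·L_0(w) = (1/2)w - 1
  (-9)·L_1(w) = -(9/2)w
Adding term by term: -4w - 1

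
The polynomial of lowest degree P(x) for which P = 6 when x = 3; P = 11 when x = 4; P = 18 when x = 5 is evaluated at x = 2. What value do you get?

3

L_0(2) = (-2)·(-3)/[(-1)·(-2)] = 3
L_1(2) = (-1)·(-3)/[(1)·(-1)] = -3
L_2(2) = (-1)·(-2)/[(2)·(1)] = 1
Sum: 6·(3) + 11·(-3) + 18·(1) = 3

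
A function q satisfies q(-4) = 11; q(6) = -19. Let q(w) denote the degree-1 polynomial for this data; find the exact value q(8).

-25

Evaluate each Lagrange basis at w = 8:
L_0(8) = (2)/[(-10)] = -1/5
L_1(8) = (12)/[(10)] = 6/5
Sum: 11·(-1/5) + (-19)·(6/5) = -25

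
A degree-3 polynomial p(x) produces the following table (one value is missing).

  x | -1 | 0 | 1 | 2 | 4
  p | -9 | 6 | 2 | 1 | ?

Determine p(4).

96

The 4 known values determine p uniquely (degree ≤ 3).
Evaluate each Lagrange basis at x = 4:
L_0(4) = (4)·(3)·(2)/[(-1)·(-2)·(-3)] = -4
L_1(4) = (5)·(3)·(2)/[(1)·(-1)·(-2)] = 15
L_2(4) = (5)·(4)·(2)/[(2)·(1)·(-1)] = -20
L_3(4) = (5)·(4)·(3)/[(3)·(2)·(1)] = 10
Sum: (-9)·(-4) + 6·(15) + 2·(-20) + 1·(10) = 96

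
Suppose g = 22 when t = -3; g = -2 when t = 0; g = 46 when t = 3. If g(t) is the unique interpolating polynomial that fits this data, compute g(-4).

Evaluate each Lagrange basis at t = -4:
L_0(-4) = (-4)·(-7)/[(-3)·(-6)] = 14/9
L_1(-4) = (-1)·(-7)/[(3)·(-3)] = -7/9
L_2(-4) = (-1)·(-4)/[(6)·(3)] = 2/9
Sum: 22·(14/9) + (-2)·(-7/9) + 46·(2/9) = 46

46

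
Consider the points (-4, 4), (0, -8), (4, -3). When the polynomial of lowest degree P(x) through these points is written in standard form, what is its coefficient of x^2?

17/32

The leading coefficient equals the top divided difference P[-4,0,4].
P[-4,0] = (-8 - 4) / (0 - (-4)) = -3
P[0,4] = (-3 - (-8)) / (4 - 0) = 5/4
P[-4,0,4] = (5/4 - (-3)) / (4 - (-4)) = 17/32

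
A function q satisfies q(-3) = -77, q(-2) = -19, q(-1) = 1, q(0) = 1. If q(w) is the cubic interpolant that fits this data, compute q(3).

L_0(3) = (5)·(4)·(3)/[(-1)·(-2)·(-3)] = -10
L_1(3) = (6)·(4)·(3)/[(1)·(-1)·(-2)] = 36
L_2(3) = (6)·(5)·(3)/[(2)·(1)·(-1)] = -45
L_3(3) = (6)·(5)·(4)/[(3)·(2)·(1)] = 20
Sum: (-77)·(-10) + (-19)·(36) + 1·(-45) + 1·(20) = 61

61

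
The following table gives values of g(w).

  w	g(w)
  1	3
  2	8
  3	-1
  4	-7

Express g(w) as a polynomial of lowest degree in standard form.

g(w) = (17/6)w^3 - 24w^2 + (343/6)w - 33

Newton's divided differences:
g[1,2] = (8 - 3) / (2 - 1) = 5
g[2,3] = (-1 - 8) / (3 - 2) = -9
g[3,4] = (-7 - (-1)) / (4 - 3) = -6
g[1,2,3] = (-9 - 5) / (3 - 1) = -7
g[2,3,4] = (-6 - (-9)) / (4 - 2) = 3/2
g[1,2,3,4] = (3/2 - (-7)) / (4 - 1) = 17/6
g(w) = 3 + 5·(w - 1) + (-7)·(w - 1)(w - 2) + (17/6)·(w - 1)(w - 2)(w - 3)
Expanding: g(w) = (17/6)w^3 - 24w^2 + (343/6)w - 33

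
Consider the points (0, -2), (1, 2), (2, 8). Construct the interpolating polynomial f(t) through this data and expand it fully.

f(t) = t^2 + 3t - 2

Build the Lagrange basis polynomials:
L_0(t) = (t - 1)(t - 2) / [2] = (1/2)t^2 - (3/2)t + 1
L_1(t) = t(t - 2) / [-1] = -t^2 + 2t
L_2(t) = t(t - 1) / [2] = (1/2)t^2 - (1/2)t
f(t) = (-2)·L_0 + 2·L_1 + 8·L_2
  (-2)·L_0(t) = -t^2 + 3t - 2
  2·L_1(t) = -2t^2 + 4t
  8·L_2(t) = 4t^2 - 4t
Adding term by term: t^2 + 3t - 2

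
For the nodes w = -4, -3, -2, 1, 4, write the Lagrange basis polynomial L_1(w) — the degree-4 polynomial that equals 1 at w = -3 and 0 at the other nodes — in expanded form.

L_1(w) = -(1/28)w^4 - (1/28)w^3 + (9/14)w^2 + (4/7)w - 8/7

L_1(w) = (w + 4)(w + 2)(w - 1)(w - 4) / [(1)·(-1)·(-4)·(-7)]
       = (w^4 + w^3 - 18w^2 - 16w + 32) / (-28)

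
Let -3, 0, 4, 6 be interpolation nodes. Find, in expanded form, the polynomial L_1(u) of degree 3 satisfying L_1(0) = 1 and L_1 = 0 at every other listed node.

L_1(u) = (1/72)u^3 - (7/72)u^2 - (1/12)u + 1

L_1(u) = (u + 3)(u - 4)(u - 6) / [(3)·(-4)·(-6)]
       = (u^3 - 7u^2 - 6u + 72) / (72)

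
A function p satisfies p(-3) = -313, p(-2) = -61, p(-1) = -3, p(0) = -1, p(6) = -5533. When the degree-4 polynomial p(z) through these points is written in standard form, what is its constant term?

Build the Lagrange basis polynomials:
L_0(z) = (z + 2)(z + 1)z(z - 6) / [54] = (1/54)z^4 - (1/18)z^3 - (8/27)z^2 - (2/9)z
L_1(z) = (z + 3)(z + 1)z(z - 6) / [-16] = -(1/16)z^4 + (1/8)z^3 + (21/16)z^2 + (9/8)z
L_2(z) = (z + 3)(z + 2)z(z - 6) / [14] = (1/14)z^4 - (1/14)z^3 - (12/7)z^2 - (18/7)z
L_3(z) = (z + 3)(z + 2)(z + 1)(z - 6) / [-36] = -(1/36)z^4 + (25/36)z^2 + (5/3)z + 1
L_4(z) = (z + 3)(z + 2)(z + 1)z / [3024] = (1/3024)z^4 + (1/504)z^3 + (11/3024)z^2 + (1/504)z
p(z) = (-313)·L_0 + (-61)·L_1 + (-3)·L_2 + (-1)·L_3 + (-5533)·L_4
Only the constant term is needed; take it from each L_i and combine:
(-313)·(0) + (-61)·(0) + (-3)·(0) + (-1)·(1) + (-5533)·(0) = -1

-1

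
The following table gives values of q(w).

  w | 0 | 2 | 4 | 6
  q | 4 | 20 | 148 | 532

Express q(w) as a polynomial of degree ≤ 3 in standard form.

L_0(w) = (w - 2)(w - 4)(w - 6) / [-48] = -(1/48)w^3 + (1/4)w^2 - (11/12)w + 1
L_1(w) = w(w - 4)(w - 6) / [16] = (1/16)w^3 - (5/8)w^2 + (3/2)w
L_2(w) = w(w - 2)(w - 6) / [-16] = -(1/16)w^3 + (1/2)w^2 - (3/4)w
L_3(w) = w(w - 2)(w - 4) / [48] = (1/48)w^3 - (1/8)w^2 + (1/6)w
q(w) = 4·L_0 + 20·L_1 + 148·L_2 + 532·L_3
  4·L_0(w) = -(1/12)w^3 + w^2 - (11/3)w + 4
  20·L_1(w) = (5/4)w^3 - (25/2)w^2 + 30w
  148·L_2(w) = -(37/4)w^3 + 74w^2 - 111w
  532·L_3(w) = (133/12)w^3 - (133/2)w^2 + (266/3)w
Adding term by term: 3w^3 - 4w^2 + 4w + 4

q(w) = 3w^3 - 4w^2 + 4w + 4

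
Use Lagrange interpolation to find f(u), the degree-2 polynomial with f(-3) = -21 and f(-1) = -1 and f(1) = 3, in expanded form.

f(u) = -2u^2 + 2u + 3

L_0(u) = (u + 1)(u - 1) / [8] = (1/8)u^2 - 1/8
L_1(u) = (u + 3)(u - 1) / [-4] = -(1/4)u^2 - (1/2)u + 3/4
L_2(u) = (u + 3)(u + 1) / [8] = (1/8)u^2 + (1/2)u + 3/8
f(u) = (-21)·L_0 + (-1)·L_1 + 3·L_2
  (-21)·L_0(u) = -(21/8)u^2 + 21/8
  (-1)·L_1(u) = (1/4)u^2 + (1/2)u - 3/4
  3·L_2(u) = (3/8)u^2 + (3/2)u + 9/8
Adding term by term: -2u^2 + 2u + 3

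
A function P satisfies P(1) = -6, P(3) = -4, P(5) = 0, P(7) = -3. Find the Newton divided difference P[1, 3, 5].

1/4

P[1,3] = (-4 - (-6)) / (3 - 1) = 1
P[3,5] = (0 - (-4)) / (5 - 3) = 2
P[1,3,5] = (2 - 1) / (5 - 1) = 1/4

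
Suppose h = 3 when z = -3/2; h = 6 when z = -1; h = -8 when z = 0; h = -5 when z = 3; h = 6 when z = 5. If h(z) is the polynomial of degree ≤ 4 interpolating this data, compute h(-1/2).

Using Newton's divided-difference form:
h[-3/2,-1] = (6 - 3) / (-1 - (-3/2)) = 6
h[-1,0] = (-8 - 6) / (0 - (-1)) = -14
h[0,3] = (-5 - (-8)) / (3 - 0) = 1
h[3,5] = (6 - (-5)) / (5 - 3) = 11/2
h[-3/2,-1,0] = (-14 - 6) / (0 - (-3/2)) = -40/3
h[-1,0,3] = (1 - (-14)) / (3 - (-1)) = 15/4
h[0,3,5] = (11/2 - 1) / (5 - 0) = 9/10
h[-3/2,-1,0,3] = (15/4 - (-40/3)) / (3 - (-3/2)) = 205/54
h[-1,0,3,5] = (9/10 - 15/4) / (5 - (-1)) = -19/40
h[-3/2,-1,0,3,5] = (-19/40 - 205/54) / (5 - (-3/2)) = -4613/7020
h(-1/2) = 3 + 6·(1) + (-40/3)·(1)·(1/2) + (205/54)·(1)·(1/2)·(-1/2) + (-4613/7020)·(1)·(1/2)·(-1/2)·(-7/2) = 45449/56160

45449/56160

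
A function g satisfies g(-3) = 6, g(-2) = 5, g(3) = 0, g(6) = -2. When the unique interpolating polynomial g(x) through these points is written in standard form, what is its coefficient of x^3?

L_0(x) = (x + 2)(x - 3)(x - 6) / [-54] = -(1/54)x^3 + (7/54)x^2 - 2/3
L_1(x) = (x + 3)(x - 3)(x - 6) / [40] = (1/40)x^3 - (3/20)x^2 - (9/40)x + 27/20
L_2(x) = (x + 3)(x + 2)(x - 6) / [-90] = -(1/90)x^3 + (1/90)x^2 + (4/15)x + 2/5
L_3(x) = (x + 3)(x + 2)(x - 3) / [216] = (1/216)x^3 + (1/108)x^2 - (1/24)x - 1/12
g(x) = 6·L_0 + 5·L_1 + 0·L_2 + (-2)·L_3
Only the coefficient of x^3 is needed; take it from each L_i and combine:
6·(-1/54) + 5·(1/40) + 0·(-1/90) + (-2)·(1/216) = 1/216

1/216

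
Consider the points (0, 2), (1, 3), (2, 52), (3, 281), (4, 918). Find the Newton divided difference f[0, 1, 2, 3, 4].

4

f[0,1] = (3 - 2) / (1 - 0) = 1
f[1,2] = (52 - 3) / (2 - 1) = 49
f[2,3] = (281 - 52) / (3 - 2) = 229
f[3,4] = (918 - 281) / (4 - 3) = 637
f[0,1,2] = (49 - 1) / (2 - 0) = 24
f[1,2,3] = (229 - 49) / (3 - 1) = 90
f[2,3,4] = (637 - 229) / (4 - 2) = 204
f[0,1,2,3] = (90 - 24) / (3 - 0) = 22
f[1,2,3,4] = (204 - 90) / (4 - 1) = 38
f[0,1,2,3,4] = (38 - 22) / (4 - 0) = 4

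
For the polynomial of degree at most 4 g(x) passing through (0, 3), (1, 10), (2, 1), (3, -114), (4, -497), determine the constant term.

3

L_0(x) = (x - 1)(x - 2)(x - 3)(x - 4) / [24] = (1/24)x^4 - (5/12)x^3 + (35/24)x^2 - (25/12)x + 1
L_1(x) = x(x - 2)(x - 3)(x - 4) / [-6] = -(1/6)x^4 + (3/2)x^3 - (13/3)x^2 + 4x
L_2(x) = x(x - 1)(x - 3)(x - 4) / [4] = (1/4)x^4 - 2x^3 + (19/4)x^2 - 3x
L_3(x) = x(x - 1)(x - 2)(x - 4) / [-6] = -(1/6)x^4 + (7/6)x^3 - (7/3)x^2 + (4/3)x
L_4(x) = x(x - 1)(x - 2)(x - 3) / [24] = (1/24)x^4 - (1/4)x^3 + (11/24)x^2 - (1/4)x
g(x) = 3·L_0 + 10·L_1 + 1·L_2 + (-114)·L_3 + (-497)·L_4
Only the constant term is needed; take it from each L_i and combine:
3·(1) + 10·(0) + 1·(0) + (-114)·(0) + (-497)·(0) = 3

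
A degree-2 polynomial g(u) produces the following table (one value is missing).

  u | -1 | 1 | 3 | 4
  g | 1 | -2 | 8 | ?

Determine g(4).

The 3 known values determine g uniquely (degree ≤ 2).
L_0(4) = (3)·(1)/[(-2)·(-4)] = 3/8
L_1(4) = (5)·(1)/[(2)·(-2)] = -5/4
L_2(4) = (5)·(3)/[(4)·(2)] = 15/8
Sum: 1·(3/8) + (-2)·(-5/4) + 8·(15/8) = 143/8

143/8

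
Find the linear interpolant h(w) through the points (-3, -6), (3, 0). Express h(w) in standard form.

h(w) = w - 3

Build the Lagrange basis polynomials:
L_0(w) = (w - 3) / [-6] = -(1/6)w + 1/2
L_1(w) = (w + 3) / [6] = (1/6)w + 1/2
h(w) = (-6)·L_0 + 0·L_1
  (-6)·L_0(w) = w - 3
  0·L_1(w) = 0
Adding term by term: w - 3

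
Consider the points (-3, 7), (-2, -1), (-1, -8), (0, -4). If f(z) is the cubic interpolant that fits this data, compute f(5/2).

L_0(5/2) = (9/2)·(7/2)·(5/2)/[(-1)·(-2)·(-3)] = -105/16
L_1(5/2) = (11/2)·(7/2)·(5/2)/[(1)·(-1)·(-2)] = 385/16
L_2(5/2) = (11/2)·(9/2)·(5/2)/[(2)·(1)·(-1)] = -495/16
L_3(5/2) = (11/2)·(9/2)·(7/2)/[(3)·(2)·(1)] = 231/16
Sum: 7·(-105/16) + (-1)·(385/16) + (-8)·(-495/16) + (-4)·(231/16) = 479/4

479/4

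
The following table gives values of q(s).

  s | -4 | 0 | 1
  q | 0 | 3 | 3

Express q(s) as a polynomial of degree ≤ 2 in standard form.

q(s) = -(3/20)s^2 + (3/20)s + 3

Build the Lagrange basis polynomials:
L_0(s) = s(s - 1) / [20] = (1/20)s^2 - (1/20)s
L_1(s) = (s + 4)(s - 1) / [-4] = -(1/4)s^2 - (3/4)s + 1
L_2(s) = (s + 4)s / [5] = (1/5)s^2 + (4/5)s
q(s) = 0·L_0 + 3·L_1 + 3·L_2
  0·L_0(s) = 0
  3·L_1(s) = -(3/4)s^2 - (9/4)s + 3
  3·L_2(s) = (3/5)s^2 + (12/5)s
Adding term by term: -(3/20)s^2 + (3/20)s + 3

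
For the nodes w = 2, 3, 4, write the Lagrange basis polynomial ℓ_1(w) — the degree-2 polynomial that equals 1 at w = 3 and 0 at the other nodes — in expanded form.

ℓ_1(w) = -w^2 + 6w - 8

ℓ_1(w) = (w - 2)(w - 4) / [(1)·(-1)]
       = (w^2 - 6w + 8) / (-1)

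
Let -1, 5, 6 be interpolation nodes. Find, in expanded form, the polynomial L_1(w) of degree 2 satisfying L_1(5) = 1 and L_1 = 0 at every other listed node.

L_1(w) = -(1/6)w^2 + (5/6)w + 1

L_1(w) = (w + 1)(w - 6) / [(6)·(-1)]
       = (w^2 - 5w - 6) / (-6)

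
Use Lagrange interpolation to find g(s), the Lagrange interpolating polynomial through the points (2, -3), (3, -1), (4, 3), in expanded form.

L_0(s) = (s - 3)(s - 4) / [2] = (1/2)s^2 - (7/2)s + 6
L_1(s) = (s - 2)(s - 4) / [-1] = -s^2 + 6s - 8
L_2(s) = (s - 2)(s - 3) / [2] = (1/2)s^2 - (5/2)s + 3
g(s) = (-3)·L_0 + (-1)·L_1 + 3·L_2
  (-3)·L_0(s) = -(3/2)s^2 + (21/2)s - 18
  (-1)·L_1(s) = s^2 - 6s + 8
  3·L_2(s) = (3/2)s^2 - (15/2)s + 9
Adding term by term: s^2 - 3s - 1

g(s) = s^2 - 3s - 1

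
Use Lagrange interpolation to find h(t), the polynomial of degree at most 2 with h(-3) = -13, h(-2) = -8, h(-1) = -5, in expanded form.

Build the Lagrange basis polynomials:
L_0(t) = (t + 2)(t + 1) / [2] = (1/2)t^2 + (3/2)t + 1
L_1(t) = (t + 3)(t + 1) / [-1] = -t^2 - 4t - 3
L_2(t) = (t + 3)(t + 2) / [2] = (1/2)t^2 + (5/2)t + 3
h(t) = (-13)·L_0 + (-8)·L_1 + (-5)·L_2
  (-13)·L_0(t) = -(13/2)t^2 - (39/2)t - 13
  (-8)·L_1(t) = 8t^2 + 32t + 24
  (-5)·L_2(t) = -(5/2)t^2 - (25/2)t - 15
Adding term by term: -t^2 - 4

h(t) = -t^2 - 4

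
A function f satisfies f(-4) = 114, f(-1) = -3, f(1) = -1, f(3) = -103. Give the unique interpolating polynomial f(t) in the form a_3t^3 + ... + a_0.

Build the Lagrange basis polynomials:
L_0(t) = (t + 1)(t - 1)(t - 3) / [-105] = -(1/105)t^3 + (1/35)t^2 + (1/105)t - 1/35
L_1(t) = (t + 4)(t - 1)(t - 3) / [24] = (1/24)t^3 - (13/24)t + 1/2
L_2(t) = (t + 4)(t + 1)(t - 3) / [-20] = -(1/20)t^3 - (1/10)t^2 + (11/20)t + 3/5
L_3(t) = (t + 4)(t + 1)(t - 1) / [56] = (1/56)t^3 + (1/14)t^2 - (1/56)t - 1/14
f(t) = 114·L_0 + (-3)·L_1 + (-1)·L_2 + (-103)·L_3
  114·L_0(t) = -(38/35)t^3 + (114/35)t^2 + (38/35)t - 114/35
  (-3)·L_1(t) = -(1/8)t^3 + (13/8)t - 3/2
  (-1)·L_2(t) = (1/20)t^3 + (1/10)t^2 - (11/20)t - 3/5
  (-103)·L_3(t) = -(103/56)t^3 - (103/14)t^2 + (103/56)t + 103/14
Adding term by term: -3t^3 - 4t^2 + 4t + 2

f(t) = -3t^3 - 4t^2 + 4t + 2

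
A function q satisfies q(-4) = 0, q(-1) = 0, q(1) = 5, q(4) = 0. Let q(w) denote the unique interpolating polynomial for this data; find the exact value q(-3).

-7/3

Evaluate each Lagrange basis at w = -3:
L_0(-3) = (-2)·(-4)·(-7)/[(-3)·(-5)·(-8)] = 7/15
L_1(-3) = (1)·(-4)·(-7)/[(3)·(-2)·(-5)] = 14/15
L_2(-3) = (1)·(-2)·(-7)/[(5)·(2)·(-3)] = -7/15
L_3(-3) = (1)·(-2)·(-4)/[(8)·(5)·(3)] = 1/15
Sum: 0 + 0 + 5·(-7/15) + 0 = -7/3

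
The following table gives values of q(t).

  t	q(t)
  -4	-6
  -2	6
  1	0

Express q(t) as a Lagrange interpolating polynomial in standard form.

q(t) = -(8/5)t^2 - (18/5)t + 26/5

Build the Lagrange basis polynomials:
L_0(t) = (t + 2)(t - 1) / [10] = (1/10)t^2 + (1/10)t - 1/5
L_1(t) = (t + 4)(t - 1) / [-6] = -(1/6)t^2 - (1/2)t + 2/3
L_2(t) = (t + 4)(t + 2) / [15] = (1/15)t^2 + (2/5)t + 8/15
q(t) = (-6)·L_0 + 6·L_1 + 0·L_2
  (-6)·L_0(t) = -(3/5)t^2 - (3/5)t + 6/5
  6·L_1(t) = -t^2 - 3t + 4
  0·L_2(t) = 0
Adding term by term: -(8/5)t^2 - (18/5)t + 26/5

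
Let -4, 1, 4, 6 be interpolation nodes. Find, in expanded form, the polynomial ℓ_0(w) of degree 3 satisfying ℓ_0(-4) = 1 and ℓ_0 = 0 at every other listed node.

ℓ_0(w) = (w - 1)(w - 4)(w - 6) / [(-5)·(-8)·(-10)]
       = (w^3 - 11w^2 + 34w - 24) / (-400)

ℓ_0(w) = -(1/400)w^3 + (11/400)w^2 - (17/200)w + 3/50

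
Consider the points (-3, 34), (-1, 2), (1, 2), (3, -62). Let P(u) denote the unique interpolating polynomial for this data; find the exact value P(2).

-16

L_0(2) = (3)·(1)·(-1)/[(-2)·(-4)·(-6)] = 1/16
L_1(2) = (5)·(1)·(-1)/[(2)·(-2)·(-4)] = -5/16
L_2(2) = (5)·(3)·(-1)/[(4)·(2)·(-2)] = 15/16
L_3(2) = (5)·(3)·(1)/[(6)·(4)·(2)] = 5/16
Sum: 34·(1/16) + 2·(-5/16) + 2·(15/16) + (-62)·(5/16) = -16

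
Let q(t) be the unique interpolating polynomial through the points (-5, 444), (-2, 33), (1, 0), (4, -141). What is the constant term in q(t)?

Build the Lagrange basis polynomials:
L_0(t) = (t + 2)(t - 1)(t - 4) / [-162] = -(1/162)t^3 + (1/54)t^2 + (1/27)t - 4/81
L_1(t) = (t + 5)(t - 1)(t - 4) / [54] = (1/54)t^3 - (7/18)t + 10/27
L_2(t) = (t + 5)(t + 2)(t - 4) / [-54] = -(1/54)t^3 - (1/18)t^2 + (1/3)t + 20/27
L_3(t) = (t + 5)(t + 2)(t - 1) / [162] = (1/162)t^3 + (1/27)t^2 + (1/54)t - 5/81
q(t) = 444·L_0 + 33·L_1 + 0·L_2 + (-141)·L_3
Only the constant term is needed; take it from each L_i and combine:
444·(-4/81) + 33·(10/27) + 0·(20/27) + (-141)·(-5/81) = -1

-1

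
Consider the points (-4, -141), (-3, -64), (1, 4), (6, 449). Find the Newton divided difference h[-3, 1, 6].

8

h[-3,1] = (4 - (-64)) / (1 - (-3)) = 17
h[1,6] = (449 - 4) / (6 - 1) = 89
h[-3,1,6] = (89 - 17) / (6 - (-3)) = 8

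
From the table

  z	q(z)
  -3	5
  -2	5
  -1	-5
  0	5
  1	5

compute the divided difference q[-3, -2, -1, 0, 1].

-5/2

q[-3,-2] = (5 - 5) / (-2 - (-3)) = 0
q[-2,-1] = (-5 - 5) / (-1 - (-2)) = -10
q[-1,0] = (5 - (-5)) / (0 - (-1)) = 10
q[0,1] = (5 - 5) / (1 - 0) = 0
q[-3,-2,-1] = (-10 - 0) / (-1 - (-3)) = -5
q[-2,-1,0] = (10 - (-10)) / (0 - (-2)) = 10
q[-1,0,1] = (0 - 10) / (1 - (-1)) = -5
q[-3,-2,-1,0] = (10 - (-5)) / (0 - (-3)) = 5
q[-2,-1,0,1] = (-5 - 10) / (1 - (-2)) = -5
q[-3,-2,-1,0,1] = (-5 - 5) / (1 - (-3)) = -5/2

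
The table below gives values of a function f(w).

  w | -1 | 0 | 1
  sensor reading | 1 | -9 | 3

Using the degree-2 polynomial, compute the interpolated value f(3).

93

Using Newton's divided-difference form:
f[-1,0] = (-9 - 1) / (0 - (-1)) = -10
f[0,1] = (3 - (-9)) / (1 - 0) = 12
f[-1,0,1] = (12 - (-10)) / (1 - (-1)) = 11
f(3) = 1 + (-10)·(4) + 11·(4)·(3) = 93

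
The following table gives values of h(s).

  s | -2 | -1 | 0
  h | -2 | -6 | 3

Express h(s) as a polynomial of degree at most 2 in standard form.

Build the Lagrange basis polynomials:
L_0(s) = (s + 1)s / [2] = (1/2)s^2 + (1/2)s
L_1(s) = (s + 2)s / [-1] = -s^2 - 2s
L_2(s) = (s + 2)(s + 1) / [2] = (1/2)s^2 + (3/2)s + 1
h(s) = (-2)·L_0 + (-6)·L_1 + 3·L_2
  (-2)·L_0(s) = -s^2 - s
  (-6)·L_1(s) = 6s^2 + 12s
  3·L_2(s) = (3/2)s^2 + (9/2)s + 3
Adding term by term: (13/2)s^2 + (31/2)s + 3

h(s) = (13/2)s^2 + (31/2)s + 3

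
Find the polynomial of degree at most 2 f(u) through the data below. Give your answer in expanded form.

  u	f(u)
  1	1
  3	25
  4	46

Build the Lagrange basis polynomials:
L_0(u) = (u - 3)(u - 4) / [6] = (1/6)u^2 - (7/6)u + 2
L_1(u) = (u - 1)(u - 4) / [-2] = -(1/2)u^2 + (5/2)u - 2
L_2(u) = (u - 1)(u - 3) / [3] = (1/3)u^2 - (4/3)u + 1
f(u) = 1·L_0 + 25·L_1 + 46·L_2
  1·L_0(u) = (1/6)u^2 - (7/6)u + 2
  25·L_1(u) = -(25/2)u^2 + (125/2)u - 50
  46·L_2(u) = (46/3)u^2 - (184/3)u + 46
Adding term by term: 3u^2 - 2

f(u) = 3u^2 - 2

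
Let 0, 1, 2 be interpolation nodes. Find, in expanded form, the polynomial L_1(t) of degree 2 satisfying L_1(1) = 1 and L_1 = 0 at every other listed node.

L_1(t) = -t^2 + 2t

L_1(t) = t(t - 2) / [(1)·(-1)]
       = (t^2 - 2t) / (-1)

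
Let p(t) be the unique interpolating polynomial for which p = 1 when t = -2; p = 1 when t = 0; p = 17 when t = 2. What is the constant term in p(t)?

Build the Lagrange basis polynomials:
L_0(t) = t(t - 2) / [8] = (1/8)t^2 - (1/4)t
L_1(t) = (t + 2)(t - 2) / [-4] = -(1/4)t^2 + 1
L_2(t) = (t + 2)t / [8] = (1/8)t^2 + (1/4)t
p(t) = 1·L_0 + 1·L_1 + 17·L_2
Only the constant term is needed; take it from each L_i and combine:
1·(0) + 1·(1) + 17·(0) = 1

1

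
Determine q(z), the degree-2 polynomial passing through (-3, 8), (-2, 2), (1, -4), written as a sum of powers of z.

q(z) = z^2 - z - 4

Newton's divided differences:
q[-3,-2] = (2 - 8) / (-2 - (-3)) = -6
q[-2,1] = (-4 - 2) / (1 - (-2)) = -2
q[-3,-2,1] = (-2 - (-6)) / (1 - (-3)) = 1
q(z) = 8 + (-6)·(z + 3) + 1·(z + 3)(z + 2)
Expanding: q(z) = z^2 - z - 4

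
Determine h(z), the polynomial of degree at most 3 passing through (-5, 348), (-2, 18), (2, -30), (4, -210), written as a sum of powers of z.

Build the Lagrange basis polynomials:
L_0(z) = (z + 2)(z - 2)(z - 4) / [-189] = -(1/189)z^3 + (4/189)z^2 + (4/189)z - 16/189
L_1(z) = (z + 5)(z - 2)(z - 4) / [72] = (1/72)z^3 - (1/72)z^2 - (11/36)z + 5/9
L_2(z) = (z + 5)(z + 2)(z - 4) / [-56] = -(1/56)z^3 - (3/56)z^2 + (9/28)z + 5/7
L_3(z) = (z + 5)(z + 2)(z - 2) / [108] = (1/108)z^3 + (5/108)z^2 - (1/27)z - 5/27
h(z) = 348·L_0 + 18·L_1 + (-30)·L_2 + (-210)·L_3
  348·L_0(z) = -(116/63)z^3 + (464/63)z^2 + (464/63)z - 1856/63
  18·L_1(z) = (1/4)z^3 - (1/4)z^2 - (11/2)z + 10
  (-30)·L_2(z) = (15/28)z^3 + (45/28)z^2 - (135/14)z - 150/7
  (-210)·L_3(z) = -(35/18)z^3 - (175/18)z^2 + (70/9)z + 350/9
Adding term by term: -3z^3 - z^2 - 2

h(z) = -3z^3 - z^2 - 2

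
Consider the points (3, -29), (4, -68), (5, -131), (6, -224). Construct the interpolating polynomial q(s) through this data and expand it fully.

L_0(s) = (s - 4)(s - 5)(s - 6) / [-6] = -(1/6)s^3 + (5/2)s^2 - (37/3)s + 20
L_1(s) = (s - 3)(s - 5)(s - 6) / [2] = (1/2)s^3 - 7s^2 + (63/2)s - 45
L_2(s) = (s - 3)(s - 4)(s - 6) / [-2] = -(1/2)s^3 + (13/2)s^2 - 27s + 36
L_3(s) = (s - 3)(s - 4)(s - 5) / [6] = (1/6)s^3 - 2s^2 + (47/6)s - 10
q(s) = (-29)·L_0 + (-68)·L_1 + (-131)·L_2 + (-224)·L_3
  (-29)·L_0(s) = (29/6)s^3 - (145/2)s^2 + (1073/3)s - 580
  (-68)·L_1(s) = -34s^3 + 476s^2 - 2142s + 3060
  (-131)·L_2(s) = (131/2)s^3 - (1703/2)s^2 + 3537s - 4716
  (-224)·L_3(s) = -(112/3)s^3 + 448s^2 - (5264/3)s + 2240
Adding term by term: -s^3 - 2s + 4

q(s) = -s^3 - 2s + 4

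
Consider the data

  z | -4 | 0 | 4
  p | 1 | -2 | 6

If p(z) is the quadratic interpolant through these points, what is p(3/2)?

Using Newton's divided-difference form:
p[-4,0] = (-2 - 1) / (0 - (-4)) = -3/4
p[0,4] = (6 - (-2)) / (4 - 0) = 2
p[-4,0,4] = (2 - (-3/4)) / (4 - (-4)) = 11/32
p(3/2) = 1 + (-3/4)·(11/2) + (11/32)·(11/2)·(3/2) = -37/128

-37/128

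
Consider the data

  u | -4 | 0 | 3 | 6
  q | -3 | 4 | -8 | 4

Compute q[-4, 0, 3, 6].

181/840

q[-4,0] = (4 - (-3)) / (0 - (-4)) = 7/4
q[0,3] = (-8 - 4) / (3 - 0) = -4
q[3,6] = (4 - (-8)) / (6 - 3) = 4
q[-4,0,3] = (-4 - 7/4) / (3 - (-4)) = -23/28
q[0,3,6] = (4 - (-4)) / (6 - 0) = 4/3
q[-4,0,3,6] = (4/3 - (-23/28)) / (6 - (-4)) = 181/840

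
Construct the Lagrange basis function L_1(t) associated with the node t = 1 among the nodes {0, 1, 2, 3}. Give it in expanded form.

L_1(t) = t(t - 2)(t - 3) / [(1)·(-1)·(-2)]
       = (t^3 - 5t^2 + 6t) / (2)

L_1(t) = (1/2)t^3 - (5/2)t^2 + 3t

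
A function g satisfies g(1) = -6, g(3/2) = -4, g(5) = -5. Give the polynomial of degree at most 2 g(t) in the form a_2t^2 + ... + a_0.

Newton's divided differences:
g[1,3/2] = (-4 - (-6)) / (3/2 - 1) = 4
g[3/2,5] = (-5 - (-4)) / (5 - 3/2) = -2/7
g[1,3/2,5] = (-2/7 - 4) / (5 - 1) = -15/14
g(t) = -6 + 4·(t - 1) + (-15/14)·(t - 1)(t - 3/2)
Expanding: g(t) = -(15/14)t^2 + (187/28)t - 325/28

g(t) = -(15/14)t^2 + (187/28)t - 325/28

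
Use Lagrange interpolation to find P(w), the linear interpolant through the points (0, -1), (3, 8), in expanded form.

Build the Lagrange basis polynomials:
L_0(w) = (w - 3) / [-3] = -(1/3)w + 1
L_1(w) = w / [3] = (1/3)w
P(w) = (-1)·L_0 + 8·L_1
  (-1)·L_0(w) = (1/3)w - 1
  8·L_1(w) = (8/3)w
Adding term by term: 3w - 1

P(w) = 3w - 1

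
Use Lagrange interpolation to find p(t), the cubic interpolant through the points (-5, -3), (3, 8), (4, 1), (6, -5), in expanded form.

Build the Lagrange basis polynomials:
L_0(t) = (t - 3)(t - 4)(t - 6) / [-792] = -(1/792)t^3 + (13/792)t^2 - (3/44)t + 1/11
L_1(t) = (t + 5)(t - 4)(t - 6) / [24] = (1/24)t^3 - (5/24)t^2 - (13/12)t + 5
L_2(t) = (t + 5)(t - 3)(t - 6) / [-18] = -(1/18)t^3 + (2/9)t^2 + (3/2)t - 5
L_3(t) = (t + 5)(t - 3)(t - 4) / [66] = (1/66)t^3 - (1/33)t^2 - (23/66)t + 10/11
p(t) = (-3)·L_0 + 8·L_1 + 1·L_2 + (-5)·L_3
  (-3)·L_0(t) = (1/264)t^3 - (13/264)t^2 + (9/44)t - 3/11
  8·L_1(t) = (1/3)t^3 - (5/3)t^2 - (26/3)t + 40
  1·L_2(t) = -(1/18)t^3 + (2/9)t^2 + (3/2)t - 5
  (-5)·L_3(t) = -(5/66)t^3 + (5/33)t^2 + (115/66)t - 50/11
Adding term by term: (163/792)t^3 - (1063/792)t^2 - (689/132)t + 332/11

p(t) = (163/792)t^3 - (1063/792)t^2 - (689/132)t + 332/11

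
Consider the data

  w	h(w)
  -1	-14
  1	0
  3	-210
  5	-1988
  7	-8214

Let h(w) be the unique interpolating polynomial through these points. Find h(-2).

Evaluate each Lagrange basis at w = -2:
L_0(-2) = (-3)·(-5)·(-7)·(-9)/[(-2)·(-4)·(-6)·(-8)] = 315/128
L_1(-2) = (-1)·(-5)·(-7)·(-9)/[(2)·(-2)·(-4)·(-6)] = -105/32
L_2(-2) = (-1)·(-3)·(-7)·(-9)/[(4)·(2)·(-2)·(-4)] = 189/64
L_3(-2) = (-1)·(-3)·(-5)·(-9)/[(6)·(4)·(2)·(-2)] = -45/32
L_4(-2) = (-1)·(-3)·(-5)·(-7)/[(8)·(6)·(4)·(2)] = 35/128
Sum: (-14)·(315/128) + 0 + (-210)·(189/64) + (-1988)·(-45/32) + (-8214)·(35/128) = -105

-105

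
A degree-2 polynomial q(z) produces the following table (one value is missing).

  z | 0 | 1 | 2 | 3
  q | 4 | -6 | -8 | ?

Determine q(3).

-2

The 3 known values determine q uniquely (degree ≤ 2).
L_0(3) = (2)·(1)/[(-1)·(-2)] = 1
L_1(3) = (3)·(1)/[(1)·(-1)] = -3
L_2(3) = (3)·(2)/[(2)·(1)] = 3
Sum: 4·(1) + (-6)·(-3) + (-8)·(3) = -2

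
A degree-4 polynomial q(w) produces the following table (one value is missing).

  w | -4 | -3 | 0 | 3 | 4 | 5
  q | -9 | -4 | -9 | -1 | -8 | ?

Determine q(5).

The 5 known values determine q uniquely (degree ≤ 4).
Evaluate each Lagrange basis at w = 5:
L_0(5) = (8)·(5)·(2)·(1)/[(-1)·(-4)·(-7)·(-8)] = 5/14
L_1(5) = (9)·(5)·(2)·(1)/[(1)·(-3)·(-6)·(-7)] = -5/7
L_2(5) = (9)·(8)·(2)·(1)/[(4)·(3)·(-3)·(-4)] = 1
L_3(5) = (9)·(8)·(5)·(1)/[(7)·(6)·(3)·(-1)] = -20/7
L_4(5) = (9)·(8)·(5)·(2)/[(8)·(7)·(4)·(1)] = 45/14
Sum: (-9)·(5/14) + (-4)·(-5/7) + (-9)·(1) + (-1)·(-20/7) + (-8)·(45/14) = -451/14

-451/14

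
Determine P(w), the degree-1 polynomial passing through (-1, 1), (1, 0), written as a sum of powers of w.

L_0(w) = (w - 1) / [-2] = -(1/2)w + 1/2
L_1(w) = (w + 1) / [2] = (1/2)w + 1/2
P(w) = 1·L_0 + 0·L_1
  1·L_0(w) = -(1/2)w + 1/2
  0·L_1(w) = 0
Adding term by term: -(1/2)w + 1/2

P(w) = -(1/2)w + 1/2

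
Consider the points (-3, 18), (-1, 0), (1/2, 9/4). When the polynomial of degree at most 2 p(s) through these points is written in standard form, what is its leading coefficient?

Build the Lagrange basis polynomials:
L_0(s) = (s + 1)(s - 1/2) / [7] = (1/7)s^2 + (1/14)s - 1/14
L_1(s) = (s + 3)(s - 1/2) / [-3] = -(1/3)s^2 - (5/6)s + 1/2
L_2(s) = (s + 3)(s + 1) / [21/4] = (4/21)s^2 + (16/21)s + 4/7
p(s) = 18·L_0 + 0·L_1 + (9/4)·L_2
Only the coefficient of s^2 is needed; take it from each L_i and combine:
18·(1/7) + 0·(-1/3) + (9/4)·(4/21) = 3

3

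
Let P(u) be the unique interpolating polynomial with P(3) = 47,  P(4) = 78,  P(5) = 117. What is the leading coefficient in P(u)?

Build the Lagrange basis polynomials:
L_0(u) = (u - 4)(u - 5) / [2] = (1/2)u^2 - (9/2)u + 10
L_1(u) = (u - 3)(u - 5) / [-1] = -u^2 + 8u - 15
L_2(u) = (u - 3)(u - 4) / [2] = (1/2)u^2 - (7/2)u + 6
P(u) = 47·L_0 + 78·L_1 + 117·L_2
Only the coefficient of u^2 is needed; take it from each L_i and combine:
47·(1/2) + 78·(-1) + 117·(1/2) = 4

4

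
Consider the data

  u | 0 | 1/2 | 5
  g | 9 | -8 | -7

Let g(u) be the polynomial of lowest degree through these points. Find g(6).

463/15

Evaluate each Lagrange basis at u = 6:
L_0(6) = (11/2)·(1)/[(-1/2)·(-5)] = 11/5
L_1(6) = (6)·(1)/[(1/2)·(-9/2)] = -8/3
L_2(6) = (6)·(11/2)/[(5)·(9/2)] = 22/15
Sum: 9·(11/5) + (-8)·(-8/3) + (-7)·(22/15) = 463/15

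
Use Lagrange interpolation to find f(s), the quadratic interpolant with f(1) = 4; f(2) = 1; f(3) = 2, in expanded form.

L_0(s) = (s - 2)(s - 3) / [2] = (1/2)s^2 - (5/2)s + 3
L_1(s) = (s - 1)(s - 3) / [-1] = -s^2 + 4s - 3
L_2(s) = (s - 1)(s - 2) / [2] = (1/2)s^2 - (3/2)s + 1
f(s) = 4·L_0 + 1·L_1 + 2·L_2
  4·L_0(s) = 2s^2 - 10s + 12
  1·L_1(s) = -s^2 + 4s - 3
  2·L_2(s) = s^2 - 3s + 2
Adding term by term: 2s^2 - 9s + 11

f(s) = 2s^2 - 9s + 11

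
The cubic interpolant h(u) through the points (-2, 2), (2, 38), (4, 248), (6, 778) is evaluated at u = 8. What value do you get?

1772

L_0(8) = (6)·(4)·(2)/[(-4)·(-6)·(-8)] = -1/4
L_1(8) = (10)·(4)·(2)/[(4)·(-2)·(-4)] = 5/2
L_2(8) = (10)·(6)·(2)/[(6)·(2)·(-2)] = -5
L_3(8) = (10)·(6)·(4)/[(8)·(4)·(2)] = 15/4
Sum: 2·(-1/4) + 38·(5/2) + 248·(-5) + 778·(15/4) = 1772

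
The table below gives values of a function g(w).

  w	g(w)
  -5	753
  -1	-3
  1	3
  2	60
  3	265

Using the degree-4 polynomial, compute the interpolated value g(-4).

258

Using Newton's divided-difference form:
g[-5,-1] = (-3 - 753) / (-1 - (-5)) = -189
g[-1,1] = (3 - (-3)) / (1 - (-1)) = 3
g[1,2] = (60 - 3) / (2 - 1) = 57
g[2,3] = (265 - 60) / (3 - 2) = 205
g[-5,-1,1] = (3 - (-189)) / (1 - (-5)) = 32
g[-1,1,2] = (57 - 3) / (2 - (-1)) = 18
g[1,2,3] = (205 - 57) / (3 - 1) = 74
g[-5,-1,1,2] = (18 - 32) / (2 - (-5)) = -2
g[-1,1,2,3] = (74 - 18) / (3 - (-1)) = 14
g[-5,-1,1,2,3] = (14 - (-2)) / (3 - (-5)) = 2
g(-4) = 753 + (-189)·(1) + 32·(1)·(-3) + (-2)·(1)·(-3)·(-5) + 2·(1)·(-3)·(-5)·(-6) = 258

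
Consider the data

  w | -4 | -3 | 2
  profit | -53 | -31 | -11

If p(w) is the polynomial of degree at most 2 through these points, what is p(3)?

-25

Evaluate each Lagrange basis at w = 3:
L_0(3) = (6)·(1)/[(-1)·(-6)] = 1
L_1(3) = (7)·(1)/[(1)·(-5)] = -7/5
L_2(3) = (7)·(6)/[(6)·(5)] = 7/5
Sum: (-53)·(1) + (-31)·(-7/5) + (-11)·(7/5) = -25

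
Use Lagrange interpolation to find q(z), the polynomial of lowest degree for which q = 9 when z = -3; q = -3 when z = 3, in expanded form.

Build the Lagrange basis polynomials:
L_0(z) = (z - 3) / [-6] = -(1/6)z + 1/2
L_1(z) = (z + 3) / [6] = (1/6)z + 1/2
q(z) = 9·L_0 + (-3)·L_1
  9·L_0(z) = -(3/2)z + 9/2
  (-3)·L_1(z) = -(1/2)z - 3/2
Adding term by term: -2z + 3

q(z) = -2z + 3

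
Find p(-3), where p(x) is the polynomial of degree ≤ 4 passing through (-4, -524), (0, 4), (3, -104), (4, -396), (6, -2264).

-158

Evaluate each Lagrange basis at x = -3:
L_0(-3) = (-3)·(-6)·(-7)·(-9)/[(-4)·(-7)·(-8)·(-10)] = 81/160
L_1(-3) = (1)·(-6)·(-7)·(-9)/[(4)·(-3)·(-4)·(-6)] = 21/16
L_2(-3) = (1)·(-3)·(-7)·(-9)/[(7)·(3)·(-1)·(-3)] = -3
L_3(-3) = (1)·(-3)·(-6)·(-9)/[(8)·(4)·(1)·(-2)] = 81/32
L_4(-3) = (1)·(-3)·(-6)·(-7)/[(10)·(6)·(3)·(2)] = -7/20
Sum: (-524)·(81/160) + 4·(21/16) + (-104)·(-3) + (-396)·(81/32) + (-2264)·(-7/20) = -158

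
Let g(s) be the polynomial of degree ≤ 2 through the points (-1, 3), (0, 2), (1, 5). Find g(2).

Evaluate each Lagrange basis at s = 2:
L_0(2) = (2)·(1)/[(-1)·(-2)] = 1
L_1(2) = (3)·(1)/[(1)·(-1)] = -3
L_2(2) = (3)·(2)/[(2)·(1)] = 3
Sum: 3·(1) + 2·(-3) + 5·(3) = 12

12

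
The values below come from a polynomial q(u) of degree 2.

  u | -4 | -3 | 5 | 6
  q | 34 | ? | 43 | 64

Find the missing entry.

The 3 known values determine q uniquely (degree ≤ 2).
Evaluate each Lagrange basis at u = -3:
L_0(-3) = (-8)·(-9)/[(-9)·(-10)] = 4/5
L_1(-3) = (1)·(-9)/[(9)·(-1)] = 1
L_2(-3) = (1)·(-8)/[(10)·(1)] = -4/5
Sum: 34·(4/5) + 43·(1) + 64·(-4/5) = 19

19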